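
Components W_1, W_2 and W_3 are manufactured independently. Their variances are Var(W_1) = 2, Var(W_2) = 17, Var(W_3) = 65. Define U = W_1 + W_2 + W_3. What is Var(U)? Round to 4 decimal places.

By independence, Var(U) = (1)²Var(W_1) + (1)²Var(W_2) + (1)²Var(W_3)
= (1)²·2 + (1)²·17 + (1)²·65 = 84

84.0000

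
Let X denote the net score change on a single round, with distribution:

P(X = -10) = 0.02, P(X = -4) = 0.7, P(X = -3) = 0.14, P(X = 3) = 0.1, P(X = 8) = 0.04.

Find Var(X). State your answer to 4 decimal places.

10.0800

E[X] = (-10)(0.02) + (-4)(0.7) + (-3)(0.14) + (3)(0.1) + (8)(0.04) = -2.8
E[X²] = (-10)²(0.02) + (-4)²(0.7) + (-3)²(0.14) + (3)²(0.1) + (8)²(0.04) = 17.92
Var(X) = E[X²] − (E[X])² = 17.92 − (-2.8)² = 10.08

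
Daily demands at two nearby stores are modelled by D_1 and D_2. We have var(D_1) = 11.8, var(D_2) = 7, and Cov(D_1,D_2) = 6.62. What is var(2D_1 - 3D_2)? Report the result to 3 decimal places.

var(2D_1 - 3D_2) = (2)²·var(D_1) + (-3)²·var(D_2) + 2·(2)·(-3)·Cov(D_1,D_2)
= 4·11.8 + 9·7 + -12·6.62 = 30.76

30.760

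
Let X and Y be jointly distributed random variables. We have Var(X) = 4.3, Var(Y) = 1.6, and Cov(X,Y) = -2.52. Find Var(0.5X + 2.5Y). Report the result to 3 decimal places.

Var(0.5X + 2.5Y) = (0.5)²·Var(X) + (2.5)²·Var(Y) + 2·(0.5)·(2.5)·Cov(X,Y)
= 0.25·4.3 + 6.25·1.6 + 2.5·-2.52 = 4.775

4.775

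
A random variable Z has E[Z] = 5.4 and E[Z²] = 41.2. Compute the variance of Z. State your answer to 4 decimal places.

12.0400

V(Z) = 41.2 − (5.4)² = 12.04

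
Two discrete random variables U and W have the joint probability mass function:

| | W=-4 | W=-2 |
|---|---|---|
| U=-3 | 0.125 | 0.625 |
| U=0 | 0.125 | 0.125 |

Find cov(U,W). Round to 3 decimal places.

E[U] = -2.25,  E[W] = -2.5
E[UW] = 5.25
cov(U,W) = E[UW] − E[U]E[W] = 5.25 − (-2.25)(-2.5) = -0.375

-0.375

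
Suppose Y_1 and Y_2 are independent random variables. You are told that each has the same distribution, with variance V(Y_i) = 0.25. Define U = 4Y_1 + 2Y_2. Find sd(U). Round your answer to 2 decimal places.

2.24

By independence, V(U) = (4)²V(Y_1) + (2)²V(Y_2)
= (4)²·0.25 + (2)²·0.25 = 5
sd(U) = √5 ≈ 2.24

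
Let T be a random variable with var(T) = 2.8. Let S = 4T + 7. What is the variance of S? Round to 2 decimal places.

var(4T + 7) = (4)²·var(T) = 16·2.8 = 44.8

44.80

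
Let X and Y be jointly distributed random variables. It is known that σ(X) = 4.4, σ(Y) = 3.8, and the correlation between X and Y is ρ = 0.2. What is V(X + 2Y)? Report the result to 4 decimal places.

V(X) = (4.4)² = 19.36;  V(Y) = (3.8)² = 14.44
cov(X,Y) = ρ·σ(X)·σ(Y) = 0.2·4.4·3.8 = 3.344
V(X + 2Y) = (1)²·V(X) + (2)²·V(Y) + 2·(1)·(2)·cov(X,Y)
= 1·19.36 + 4·14.44 + 4·3.344 = 90.496

90.4960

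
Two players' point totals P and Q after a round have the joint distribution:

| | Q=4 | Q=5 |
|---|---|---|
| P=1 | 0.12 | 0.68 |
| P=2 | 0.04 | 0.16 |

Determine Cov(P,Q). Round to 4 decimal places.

-0.0080

E[P] = 1.2,  E[Q] = 4.84
E[PQ] = 5.8
Cov(P,Q) = E[PQ] − E[P]E[Q] = 5.8 − (1.2)(4.84) = -0.008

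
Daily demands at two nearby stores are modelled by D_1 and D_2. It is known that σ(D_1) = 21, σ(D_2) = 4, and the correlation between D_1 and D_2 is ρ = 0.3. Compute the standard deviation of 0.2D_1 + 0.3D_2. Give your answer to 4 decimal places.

4.7015

V(D_1) = (21)² = 441;  V(D_2) = (4)² = 16
Cov(D_1,D_2) = ρ·σ(D_1)·σ(D_2) = 0.3·21·4 = 25.2
V(0.2D_1 + 0.3D_2) = (0.2)²·V(D_1) + (0.3)²·V(D_2) + 2·(0.2)·(0.3)·Cov(D_1,D_2)
= 0.04·441 + 0.09·16 + 0.12·25.2 = 22.104
σ(0.2D_1 + 0.3D_2) = √22.104 ≈ 4.7015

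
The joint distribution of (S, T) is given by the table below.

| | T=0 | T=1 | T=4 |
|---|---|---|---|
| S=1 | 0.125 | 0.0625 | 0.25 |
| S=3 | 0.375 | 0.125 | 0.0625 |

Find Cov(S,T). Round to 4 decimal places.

-0.8672

E[S] = 2.125,  E[T] = 1.4375
E[ST] = 2.1875
Cov(S,T) = E[ST] − E[S]E[T] = 2.1875 − (2.125)(1.4375) = -0.8671875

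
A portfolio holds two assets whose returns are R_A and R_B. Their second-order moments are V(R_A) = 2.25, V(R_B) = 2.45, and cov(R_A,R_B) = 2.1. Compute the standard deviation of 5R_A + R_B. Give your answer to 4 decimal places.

V(5R_A + R_B) = (5)²·V(R_A) + (1)²·V(R_B) + 2·(5)·(1)·cov(R_A,R_B)
= 25·2.25 + 1·2.45 + 10·2.1 = 79.7
SD(5R_A + R_B) = √79.7 ≈ 8.9275

8.9275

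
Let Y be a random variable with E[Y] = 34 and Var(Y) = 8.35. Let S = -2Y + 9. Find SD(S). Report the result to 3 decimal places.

5.779

Var(-2Y + 9) = (-2)²·8.35 = 33.4
SD(S) = √33.4 ≈ 5.779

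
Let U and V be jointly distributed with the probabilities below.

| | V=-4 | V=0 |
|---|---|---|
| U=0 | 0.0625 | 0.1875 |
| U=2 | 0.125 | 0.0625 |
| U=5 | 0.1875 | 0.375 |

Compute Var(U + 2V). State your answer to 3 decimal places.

19.777

E[U] = 3.1875,  E[V] = -1.5,  E[UV] = -4.75
Var(U) = 14.8125 − (3.1875)² = 4.65234375;  Var(V) = 6 − (-1.5)² = 3.75
cov(U,V) = -4.75 − (3.1875)(-1.5) = 0.03125
Var(U + 2V) = (1)²·4.65234375 + (2)²·3.75 + 2·(1)·(2)·0.03125 = 19.77734375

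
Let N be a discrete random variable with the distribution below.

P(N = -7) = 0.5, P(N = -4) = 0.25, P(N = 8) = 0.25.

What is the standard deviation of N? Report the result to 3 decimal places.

6.185

E[N] = (-7)(0.5) + (-4)(0.25) + (8)(0.25) = -2.5
E[N²] = (-7)²(0.5) + (-4)²(0.25) + (8)²(0.25) = 44.5
Var(N) = E[N²] − (E[N])² = 44.5 − (-2.5)² = 38.25
sd(N) = √38.25 ≈ 6.185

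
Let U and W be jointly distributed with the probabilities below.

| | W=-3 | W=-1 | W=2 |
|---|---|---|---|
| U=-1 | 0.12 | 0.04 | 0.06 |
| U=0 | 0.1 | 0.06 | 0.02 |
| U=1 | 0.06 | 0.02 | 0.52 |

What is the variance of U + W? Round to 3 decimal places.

E[U] = 0.38,  E[W] = 0.24,  E[UW] = 1.12
Var(U) = 0.82 − (0.38)² = 0.6756;  Var(W) = 5.04 − (0.24)² = 4.9824
Cov(U,W) = 1.12 − (0.38)(0.24) = 1.0288
Var(U + W) = (1)²·0.6756 + (1)²·4.9824 + 2·(1)·(1)·1.0288 = 7.7156

7.716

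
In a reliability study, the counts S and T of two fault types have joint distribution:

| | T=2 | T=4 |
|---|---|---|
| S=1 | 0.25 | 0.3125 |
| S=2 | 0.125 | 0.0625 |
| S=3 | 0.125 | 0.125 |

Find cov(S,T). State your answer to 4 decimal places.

E[S] = 1.6875,  E[T] = 3
E[ST] = 5
cov(S,T) = E[ST] − E[S]E[T] = 5 − (1.6875)(3) = -0.0625

-0.0625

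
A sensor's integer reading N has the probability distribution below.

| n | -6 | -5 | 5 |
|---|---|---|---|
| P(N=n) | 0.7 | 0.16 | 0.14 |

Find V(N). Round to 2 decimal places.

14.21

E[N] = (-6)(0.7) + (-5)(0.16) + (5)(0.14) = -4.3
E[N²] = (-6)²(0.7) + (-5)²(0.16) + (5)²(0.14) = 32.7
V(N) = E[N²] − (E[N])² = 32.7 − (-4.3)² = 14.21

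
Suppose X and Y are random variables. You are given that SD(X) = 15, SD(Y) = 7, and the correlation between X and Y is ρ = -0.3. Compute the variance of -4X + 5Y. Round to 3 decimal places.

Var(X) = (15)² = 225;  Var(Y) = (7)² = 49
Cov(X,Y) = ρ·SD(X)·SD(Y) = -0.3·15·7 = -31.5
Var(-4X + 5Y) = (-4)²·Var(X) + (5)²·Var(Y) + 2·(-4)·(5)·Cov(X,Y)
= 16·225 + 25·49 + -40·-31.5 = 6085

6085.000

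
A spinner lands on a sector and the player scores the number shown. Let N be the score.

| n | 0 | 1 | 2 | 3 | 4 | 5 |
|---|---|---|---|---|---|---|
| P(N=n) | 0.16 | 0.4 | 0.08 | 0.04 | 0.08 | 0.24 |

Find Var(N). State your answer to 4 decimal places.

E[N] = (0)(0.16) + (1)(0.4) + (2)(0.08) + (3)(0.04) + (4)(0.08) + (5)(0.24) = 2.2
E[N²] = (0)²(0.16) + (1)²(0.4) + (2)²(0.08) + (3)²(0.04) + (4)²(0.08) + (5)²(0.24) = 8.36
Var(N) = E[N²] − (E[N])² = 8.36 − (2.2)² = 3.52

3.5200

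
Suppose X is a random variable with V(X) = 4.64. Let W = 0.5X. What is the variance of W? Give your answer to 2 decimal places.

V(0.5X) = (0.5)²·V(X) = 0.25·4.64 = 1.16

1.16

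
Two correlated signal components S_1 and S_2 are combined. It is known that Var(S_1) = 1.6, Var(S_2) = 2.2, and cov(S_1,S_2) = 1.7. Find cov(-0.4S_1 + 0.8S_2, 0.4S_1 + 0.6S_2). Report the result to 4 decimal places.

0.9360

cov(-0.4S_1 + 0.8S_2, 0.4S_1 + 0.6S_2) = (-0.4)(0.4)Var(S_1) + (0.8)(0.6)Var(S_2) + [(-0.4)(0.6) + (0.8)(0.4)]cov(S_1,S_2)
= -0.16·1.6 + 0.48·2.2 + 0.08·1.7 = 0.936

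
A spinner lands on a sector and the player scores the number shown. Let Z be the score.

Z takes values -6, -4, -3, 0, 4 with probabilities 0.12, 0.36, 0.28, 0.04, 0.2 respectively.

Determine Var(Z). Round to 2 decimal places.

10.96

E[Z] = (-6)(0.12) + (-4)(0.36) + (-3)(0.28) + (0)(0.04) + (4)(0.2) = -2.2
E[Z²] = (-6)²(0.12) + (-4)²(0.36) + (-3)²(0.28) + (0)²(0.04) + (4)²(0.2) = 15.8
Var(Z) = E[Z²] − (E[Z])² = 15.8 − (-2.2)² = 10.96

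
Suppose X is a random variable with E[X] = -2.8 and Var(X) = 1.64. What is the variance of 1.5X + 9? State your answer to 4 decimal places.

Var(1.5X + 9) = (1.5)²·Var(X) = 2.25·1.64 = 3.69

3.6900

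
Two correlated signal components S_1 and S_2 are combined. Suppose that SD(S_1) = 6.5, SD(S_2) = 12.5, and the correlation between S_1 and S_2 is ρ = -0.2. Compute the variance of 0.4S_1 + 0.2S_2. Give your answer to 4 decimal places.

10.4100

Var(S_1) = (6.5)² = 42.25;  Var(S_2) = (12.5)² = 156.25
Cov(S_1,S_2) = ρ·SD(S_1)·SD(S_2) = -0.2·6.5·12.5 = -16.25
Var(0.4S_1 + 0.2S_2) = (0.4)²·Var(S_1) + (0.2)²·Var(S_2) + 2·(0.4)·(0.2)·Cov(S_1,S_2)
= 0.16·42.25 + 0.04·156.25 + 0.16·-16.25 = 10.41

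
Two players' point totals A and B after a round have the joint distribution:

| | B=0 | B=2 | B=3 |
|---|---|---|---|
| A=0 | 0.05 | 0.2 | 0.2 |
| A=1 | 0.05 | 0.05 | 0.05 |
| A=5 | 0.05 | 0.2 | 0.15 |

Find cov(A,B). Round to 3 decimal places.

-0.015

E[A] = 2.15,  E[B] = 2.1
E[AB] = 4.5
cov(A,B) = E[AB] − E[A]E[B] = 4.5 − (2.15)(2.1) = -0.015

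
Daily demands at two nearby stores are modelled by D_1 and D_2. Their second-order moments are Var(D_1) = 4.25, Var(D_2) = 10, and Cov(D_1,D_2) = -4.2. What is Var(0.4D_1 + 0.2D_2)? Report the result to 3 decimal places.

Var(0.4D_1 + 0.2D_2) = (0.4)²·Var(D_1) + (0.2)²·Var(D_2) + 2·(0.4)·(0.2)·Cov(D_1,D_2)
= 0.16·4.25 + 0.04·10 + 0.16·-4.2 = 0.408

0.408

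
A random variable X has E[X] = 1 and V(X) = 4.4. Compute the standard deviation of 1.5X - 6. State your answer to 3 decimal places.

V(1.5X - 6) = (1.5)²·4.4 = 9.9
sd(1.5X - 6) = √9.9 ≈ 3.146

3.146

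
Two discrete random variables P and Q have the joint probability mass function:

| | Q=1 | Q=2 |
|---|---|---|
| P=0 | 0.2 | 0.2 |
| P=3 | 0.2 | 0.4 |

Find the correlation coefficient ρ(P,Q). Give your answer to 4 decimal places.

0.1667

E[P] = 1.8,  E[Q] = 1.6
E[PQ] = 3
Cov(P,Q) = E[PQ] − E[P]E[Q] = 3 − (1.8)(1.6) = 0.12
Var(P) = 2.16,  Var(Q) = 0.24
ρ = 0.12 / √(2.16·0.24) ≈ 0.1667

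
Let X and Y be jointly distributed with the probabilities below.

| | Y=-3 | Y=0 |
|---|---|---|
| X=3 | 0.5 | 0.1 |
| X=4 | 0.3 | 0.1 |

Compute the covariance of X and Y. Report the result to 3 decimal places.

E[X] = 3.4,  E[Y] = -2.4
E[XY] = -8.1
Cov(X,Y) = E[XY] − E[X]E[Y] = -8.1 − (3.4)(-2.4) = 0.06

0.060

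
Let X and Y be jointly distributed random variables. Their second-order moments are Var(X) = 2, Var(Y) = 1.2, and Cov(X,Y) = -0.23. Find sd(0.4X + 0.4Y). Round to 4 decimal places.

Var(0.4X + 0.4Y) = (0.4)²·Var(X) + (0.4)²·Var(Y) + 2·(0.4)·(0.4)·Cov(X,Y)
= 0.16·2 + 0.16·1.2 + 0.32·-0.23 = 0.4384
sd(0.4X + 0.4Y) = √0.4384 ≈ 0.6621

0.6621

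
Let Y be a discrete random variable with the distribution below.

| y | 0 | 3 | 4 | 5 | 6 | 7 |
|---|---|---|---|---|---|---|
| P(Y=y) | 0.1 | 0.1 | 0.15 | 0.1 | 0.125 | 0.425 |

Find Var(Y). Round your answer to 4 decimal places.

E[Y] = (0)(0.1) + (3)(0.1) + (4)(0.15) + (5)(0.1) + (6)(0.125) + (7)(0.425) = 5.125
E[Y²] = (0)²(0.1) + (3)²(0.1) + (4)²(0.15) + (5)²(0.1) + (6)²(0.125) + (7)²(0.425) = 31.125
Var(Y) = E[Y²] − (E[Y])² = 31.125 − (5.125)² = 4.859375

4.8594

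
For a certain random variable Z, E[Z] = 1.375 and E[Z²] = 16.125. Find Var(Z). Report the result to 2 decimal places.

14.23

Var(Z) = 16.125 − (1.375)² = 14.234375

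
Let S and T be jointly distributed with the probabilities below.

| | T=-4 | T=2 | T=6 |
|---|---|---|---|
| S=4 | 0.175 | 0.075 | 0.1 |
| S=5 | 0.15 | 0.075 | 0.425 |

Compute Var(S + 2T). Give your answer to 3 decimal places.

83.348

E[S] = 4.65,  E[T] = 2.15,  E[ST] = 10.7
Var(S) = 21.85 − (4.65)² = 0.2275;  Var(T) = 24.7 − (2.15)² = 20.0775
Cov(S,T) = 10.7 − (4.65)(2.15) = 0.7025
Var(S + 2T) = (1)²·0.2275 + (2)²·20.0775 + 2·(1)·(2)·0.7025 = 83.3475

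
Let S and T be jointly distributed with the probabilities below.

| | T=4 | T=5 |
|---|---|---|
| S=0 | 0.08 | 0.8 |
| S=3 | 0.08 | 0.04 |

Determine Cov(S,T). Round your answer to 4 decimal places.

E[S] = 0.36,  E[T] = 4.84
E[ST] = 1.56
Cov(S,T) = E[ST] − E[S]E[T] = 1.56 − (0.36)(4.84) = -0.1824

-0.1824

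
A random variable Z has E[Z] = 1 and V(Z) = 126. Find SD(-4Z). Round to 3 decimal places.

V(-4Z) = (-4)²·126 = 2016
SD(-4Z) = √2016 ≈ 44.900

44.900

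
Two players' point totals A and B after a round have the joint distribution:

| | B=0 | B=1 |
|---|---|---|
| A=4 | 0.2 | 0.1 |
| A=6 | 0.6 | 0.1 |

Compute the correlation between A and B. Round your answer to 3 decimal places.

-0.218

E[A] = 5.4,  E[B] = 0.2
E[AB] = 1
Cov(A,B) = E[AB] − E[A]E[B] = 1 − (5.4)(0.2) = -0.08
Var(A) = 0.84,  Var(B) = 0.16
ρ = -0.08 / √(0.84·0.16) ≈ -0.218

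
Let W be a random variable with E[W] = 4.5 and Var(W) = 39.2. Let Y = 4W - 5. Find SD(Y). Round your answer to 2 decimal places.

Var(4W - 5) = (4)²·39.2 = 627.2
SD(Y) = √627.2 ≈ 25.04

25.04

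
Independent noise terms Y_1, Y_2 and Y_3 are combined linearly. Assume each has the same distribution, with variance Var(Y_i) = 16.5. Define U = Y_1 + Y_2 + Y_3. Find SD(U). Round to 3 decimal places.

By independence, Var(U) = (1)²Var(Y_1) + (1)²Var(Y_2) + (1)²Var(Y_3)
= (1)²·16.5 + (1)²·16.5 + (1)²·16.5 = 49.5
SD(U) = √49.5 ≈ 7.036

7.036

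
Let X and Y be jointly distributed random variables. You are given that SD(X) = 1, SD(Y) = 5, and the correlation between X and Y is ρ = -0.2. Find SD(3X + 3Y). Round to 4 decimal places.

V(X) = (1)² = 1;  V(Y) = (5)² = 25
Cov(X,Y) = ρ·SD(X)·SD(Y) = -0.2·1·5 = -1
V(3X + 3Y) = (3)²·V(X) + (3)²·V(Y) + 2·(3)·(3)·Cov(X,Y)
= 9·1 + 9·25 + 18·-1 = 216
SD(3X + 3Y) = √216 ≈ 14.6969

14.6969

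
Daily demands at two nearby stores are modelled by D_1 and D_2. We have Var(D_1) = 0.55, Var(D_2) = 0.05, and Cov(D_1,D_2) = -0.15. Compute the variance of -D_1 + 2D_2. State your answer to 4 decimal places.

Var(-D_1 + 2D_2) = (-1)²·Var(D_1) + (2)²·Var(D_2) + 2·(-1)·(2)·Cov(D_1,D_2)
= 1·0.55 + 4·0.05 + -4·-0.15 = 1.35

1.3500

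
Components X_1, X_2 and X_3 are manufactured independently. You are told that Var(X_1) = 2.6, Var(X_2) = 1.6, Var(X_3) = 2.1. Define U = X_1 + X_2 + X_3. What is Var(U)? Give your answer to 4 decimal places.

By independence, Var(U) = (1)²Var(X_1) + (1)²Var(X_2) + (1)²Var(X_3)
= (1)²·2.6 + (1)²·1.6 + (1)²·2.1 = 6.3

6.3000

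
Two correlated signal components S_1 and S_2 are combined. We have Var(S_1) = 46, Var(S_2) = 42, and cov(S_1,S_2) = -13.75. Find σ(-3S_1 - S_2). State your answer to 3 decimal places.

Var(-3S_1 - S_2) = (-3)²·Var(S_1) + (-1)²·Var(S_2) + 2·(-3)·(-1)·cov(S_1,S_2)
= 9·46 + 1·42 + 6·-13.75 = 373.5
σ(-3S_1 - S_2) = √373.5 ≈ 19.326

19.326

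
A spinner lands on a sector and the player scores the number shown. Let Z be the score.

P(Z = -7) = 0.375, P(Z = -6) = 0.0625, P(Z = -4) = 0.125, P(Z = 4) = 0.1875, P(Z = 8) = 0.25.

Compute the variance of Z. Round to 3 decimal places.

E[Z] = (-7)(0.375) + (-6)(0.0625) + (-4)(0.125) + (4)(0.1875) + (8)(0.25) = -0.75
E[Z²] = (-7)²(0.375) + (-6)²(0.0625) + (-4)²(0.125) + (4)²(0.1875) + (8)²(0.25) = 41.625
Var(Z) = E[Z²] − (E[Z])² = 41.625 − (-0.75)² = 41.0625

41.063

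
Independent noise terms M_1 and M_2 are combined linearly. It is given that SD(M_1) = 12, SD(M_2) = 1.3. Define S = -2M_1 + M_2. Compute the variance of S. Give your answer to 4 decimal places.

577.6900

Var(M_1) = 144, Var(M_2) = 1.69
By independence, Var(S) = (-2)²Var(M_1) + (1)²Var(M_2)
= (-2)²·144 + (1)²·1.69 = 577.69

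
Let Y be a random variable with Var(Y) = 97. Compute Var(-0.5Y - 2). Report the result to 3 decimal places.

24.250

Var(-0.5Y - 2) = (-0.5)²·Var(Y) = 0.25·97 = 24.25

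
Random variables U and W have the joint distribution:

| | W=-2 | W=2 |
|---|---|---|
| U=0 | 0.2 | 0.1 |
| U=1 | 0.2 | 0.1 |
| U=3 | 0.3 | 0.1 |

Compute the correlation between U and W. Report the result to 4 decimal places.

E[U] = 1.5,  E[W] = -0.8
E[UW] = -1.4
Cov(U,W) = E[UW] − E[U]E[W] = -1.4 − (1.5)(-0.8) = -0.2
var(U) = 1.65,  var(W) = 3.36
ρ = -0.2 / √(1.65·3.36) ≈ -0.0849

-0.0849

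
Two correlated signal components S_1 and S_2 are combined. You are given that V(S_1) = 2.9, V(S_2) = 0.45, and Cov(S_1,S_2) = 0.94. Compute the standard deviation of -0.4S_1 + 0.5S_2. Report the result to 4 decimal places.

0.4478

V(-0.4S_1 + 0.5S_2) = (-0.4)²·V(S_1) + (0.5)²·V(S_2) + 2·(-0.4)·(0.5)·Cov(S_1,S_2)
= 0.16·2.9 + 0.25·0.45 + -0.4·0.94 = 0.2005
sd(-0.4S_1 + 0.5S_2) = √0.2005 ≈ 0.4478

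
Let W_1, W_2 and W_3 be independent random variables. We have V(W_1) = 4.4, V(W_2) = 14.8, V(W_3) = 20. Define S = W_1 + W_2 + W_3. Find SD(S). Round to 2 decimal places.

By independence, V(S) = (1)²V(W_1) + (1)²V(W_2) + (1)²V(W_3)
= (1)²·4.4 + (1)²·14.8 + (1)²·20 = 39.2
SD(S) = √39.2 ≈ 6.26

6.26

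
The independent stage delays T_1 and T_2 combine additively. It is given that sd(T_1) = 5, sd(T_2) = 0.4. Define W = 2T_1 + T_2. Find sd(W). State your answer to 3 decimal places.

Var(T_1) = 25, Var(T_2) = 0.16
By independence, Var(W) = (2)²Var(T_1) + (1)²Var(T_2)
= (2)²·25 + (1)²·0.16 = 100.16
sd(W) = √100.16 ≈ 10.008

10.008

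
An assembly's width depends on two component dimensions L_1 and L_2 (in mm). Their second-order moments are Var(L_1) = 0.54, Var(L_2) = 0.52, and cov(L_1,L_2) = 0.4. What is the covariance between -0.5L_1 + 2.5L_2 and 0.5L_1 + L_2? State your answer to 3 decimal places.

1.465

cov(-0.5L_1 + 2.5L_2, 0.5L_1 + L_2) = (-0.5)(0.5)Var(L_1) + (2.5)(1)Var(L_2) + [(-0.5)(1) + (2.5)(0.5)]cov(L_1,L_2)
= -0.25·0.54 + 2.5·0.52 + 0.75·0.4 = 1.465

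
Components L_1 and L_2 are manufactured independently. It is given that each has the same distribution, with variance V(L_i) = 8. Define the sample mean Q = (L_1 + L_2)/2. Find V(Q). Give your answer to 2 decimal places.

4.00

By independence, V(Q) = (0.5)²V(L_1) + (0.5)²V(L_2)
= (0.5)²·8 + (0.5)²·8 = 4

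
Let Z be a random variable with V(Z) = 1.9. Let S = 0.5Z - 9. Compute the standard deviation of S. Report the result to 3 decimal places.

V(0.5Z - 9) = (0.5)²·1.9 = 0.475
SD(S) = √0.475 ≈ 0.689

0.689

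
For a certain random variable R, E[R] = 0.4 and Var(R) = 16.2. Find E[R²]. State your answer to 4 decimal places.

E[R²] = Var(R) + (E[R])² = 16.2 + (0.4)² = 16.36

16.3600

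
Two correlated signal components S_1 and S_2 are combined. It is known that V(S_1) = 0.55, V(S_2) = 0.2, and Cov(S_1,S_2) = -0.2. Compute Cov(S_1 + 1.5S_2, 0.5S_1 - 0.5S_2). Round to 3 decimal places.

0.075

Cov(S_1 + 1.5S_2, 0.5S_1 - 0.5S_2) = (1)(0.5)V(S_1) + (1.5)(-0.5)V(S_2) + [(1)(-0.5) + (1.5)(0.5)]Cov(S_1,S_2)
= 0.5·0.55 + -0.75·0.2 + 0.25·-0.2 = 0.075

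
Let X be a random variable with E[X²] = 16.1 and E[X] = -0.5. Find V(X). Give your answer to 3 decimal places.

15.850

V(X) = 16.1 − (-0.5)² = 15.85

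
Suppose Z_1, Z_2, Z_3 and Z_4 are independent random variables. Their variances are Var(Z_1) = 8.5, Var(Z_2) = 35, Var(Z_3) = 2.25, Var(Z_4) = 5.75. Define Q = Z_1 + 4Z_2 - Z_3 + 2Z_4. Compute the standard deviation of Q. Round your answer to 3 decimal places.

By independence, Var(Q) = (1)²Var(Z_1) + (4)²Var(Z_2) + (-1)²Var(Z_3) + (2)²Var(Z_4)
= (1)²·8.5 + (4)²·35 + (-1)²·2.25 + (2)²·5.75 = 593.75
SD(Q) = √593.75 ≈ 24.367

24.367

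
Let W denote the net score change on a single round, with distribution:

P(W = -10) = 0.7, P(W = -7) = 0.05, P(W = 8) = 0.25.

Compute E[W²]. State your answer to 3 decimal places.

88.450

E[W²] = (-10)²(0.7) + (-7)²(0.05) + (8)²(0.25) = 88.45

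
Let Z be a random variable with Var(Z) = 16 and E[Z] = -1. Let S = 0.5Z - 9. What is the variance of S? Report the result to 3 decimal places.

Var(0.5Z - 9) = (0.5)²·Var(Z) = 0.25·16 = 4

4.000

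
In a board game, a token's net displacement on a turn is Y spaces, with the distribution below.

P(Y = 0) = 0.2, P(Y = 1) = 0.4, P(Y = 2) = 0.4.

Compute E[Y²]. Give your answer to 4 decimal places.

2.0000

E[Y²] = (0)²(0.2) + (1)²(0.4) + (2)²(0.4) = 2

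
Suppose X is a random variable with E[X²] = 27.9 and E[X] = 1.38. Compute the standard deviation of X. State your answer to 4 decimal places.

V(X) = 27.9 − (1.38)² = 25.9956
sd(X) = √25.9956 ≈ 5.0986

5.0986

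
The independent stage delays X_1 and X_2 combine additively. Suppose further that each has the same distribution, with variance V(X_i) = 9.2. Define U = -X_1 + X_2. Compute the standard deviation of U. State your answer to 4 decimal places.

4.2895

By independence, V(U) = (-1)²V(X_1) + (1)²V(X_2)
= (-1)²·9.2 + (1)²·9.2 = 18.4
SD(U) = √18.4 ≈ 4.2895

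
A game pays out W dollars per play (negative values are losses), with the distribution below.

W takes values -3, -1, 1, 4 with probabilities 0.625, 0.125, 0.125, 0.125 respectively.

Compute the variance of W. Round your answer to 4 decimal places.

E[W] = (-3)(0.625) + (-1)(0.125) + (1)(0.125) + (4)(0.125) = -1.375
E[W²] = (-3)²(0.625) + (-1)²(0.125) + (1)²(0.125) + (4)²(0.125) = 7.875
var(W) = E[W²] − (E[W])² = 7.875 − (-1.375)² = 5.984375

5.9844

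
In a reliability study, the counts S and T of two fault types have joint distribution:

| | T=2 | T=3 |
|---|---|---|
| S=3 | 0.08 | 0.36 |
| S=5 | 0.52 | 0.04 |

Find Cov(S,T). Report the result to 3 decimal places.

E[S] = 4.12,  E[T] = 2.4
E[ST] = 9.52
Cov(S,T) = E[ST] − E[S]E[T] = 9.52 − (4.12)(2.4) = -0.368

-0.368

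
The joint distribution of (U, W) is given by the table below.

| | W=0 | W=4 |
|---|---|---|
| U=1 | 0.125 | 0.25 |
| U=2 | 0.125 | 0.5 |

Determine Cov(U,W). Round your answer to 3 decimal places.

0.125

E[U] = 1.625,  E[W] = 3
E[UW] = 5
Cov(U,W) = E[UW] − E[U]E[W] = 5 − (1.625)(3) = 0.125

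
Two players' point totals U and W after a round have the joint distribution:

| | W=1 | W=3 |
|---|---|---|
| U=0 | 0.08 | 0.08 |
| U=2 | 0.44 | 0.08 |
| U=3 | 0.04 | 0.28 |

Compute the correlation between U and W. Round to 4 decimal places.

0.2467

E[U] = 2,  E[W] = 1.88
E[UW] = 4
Cov(U,W) = E[UW] − E[U]E[W] = 4 − (2)(1.88) = 0.24
var(U) = 0.96,  var(W) = 0.9856
ρ = 0.24 / √(0.96·0.9856) ≈ 0.2467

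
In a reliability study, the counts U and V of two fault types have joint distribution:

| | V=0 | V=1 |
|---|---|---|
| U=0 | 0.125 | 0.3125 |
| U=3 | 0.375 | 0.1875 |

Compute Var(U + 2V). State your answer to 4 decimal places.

2.0898

E[U] = 1.6875,  E[V] = 0.5,  E[UV] = 0.5625
Var(U) = 5.0625 − (1.6875)² = 2.21484375;  Var(V) = 0.5 − (0.5)² = 0.25
Cov(U,V) = 0.5625 − (1.6875)(0.5) = -0.28125
Var(U + 2V) = (1)²·2.21484375 + (2)²·0.25 + 2·(1)·(2)·-0.28125 = 2.08984375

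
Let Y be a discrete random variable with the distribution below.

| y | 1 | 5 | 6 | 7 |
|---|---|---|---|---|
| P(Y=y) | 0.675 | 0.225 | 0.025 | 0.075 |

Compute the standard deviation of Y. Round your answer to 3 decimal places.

E[Y] = (1)(0.675) + (5)(0.225) + (6)(0.025) + (7)(0.075) = 2.475
E[Y²] = (1)²(0.675) + (5)²(0.225) + (6)²(0.025) + (7)²(0.075) = 10.875
Var(Y) = E[Y²] − (E[Y])² = 10.875 − (2.475)² = 4.749375
SD(Y) = √4.749375 ≈ 2.179

2.179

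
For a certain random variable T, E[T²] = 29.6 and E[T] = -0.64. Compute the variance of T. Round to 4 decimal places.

29.1904

V(T) = 29.6 − (-0.64)² = 29.1904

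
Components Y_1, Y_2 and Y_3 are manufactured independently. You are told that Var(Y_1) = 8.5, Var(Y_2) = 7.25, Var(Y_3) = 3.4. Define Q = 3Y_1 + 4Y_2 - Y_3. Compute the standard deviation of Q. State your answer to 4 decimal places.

By independence, Var(Q) = (3)²Var(Y_1) + (4)²Var(Y_2) + (-1)²Var(Y_3)
= (3)²·8.5 + (4)²·7.25 + (-1)²·3.4 = 195.9
SD(Q) = √195.9 ≈ 13.9964

13.9964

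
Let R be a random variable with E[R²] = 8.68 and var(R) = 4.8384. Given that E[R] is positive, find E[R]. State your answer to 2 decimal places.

1.96

(E[R])² = E[R²] − var(R) = 8.68 − 4.8384 = 3.8416
E[R] = √3.8416 = 1.96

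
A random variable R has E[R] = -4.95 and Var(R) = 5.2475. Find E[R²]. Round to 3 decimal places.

E[R²] = Var(R) + (E[R])² = 5.2475 + (-4.95)² = 29.75

29.750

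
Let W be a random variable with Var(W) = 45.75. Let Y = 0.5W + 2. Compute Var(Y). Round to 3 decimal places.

Var(0.5W + 2) = (0.5)²·Var(W) = 0.25·45.75 = 11.4375

11.438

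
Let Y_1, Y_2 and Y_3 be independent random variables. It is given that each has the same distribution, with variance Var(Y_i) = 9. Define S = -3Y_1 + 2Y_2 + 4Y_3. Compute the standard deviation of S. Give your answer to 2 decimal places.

16.16

By independence, Var(S) = (-3)²Var(Y_1) + (2)²Var(Y_2) + (4)²Var(Y_3)
= (-3)²·9 + (2)²·9 + (4)²·9 = 261
SD(S) = √261 ≈ 16.16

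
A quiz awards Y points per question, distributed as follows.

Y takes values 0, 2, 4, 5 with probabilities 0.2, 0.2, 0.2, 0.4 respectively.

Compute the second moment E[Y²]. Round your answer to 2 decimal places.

E[Y²] = (0)²(0.2) + (2)²(0.2) + (4)²(0.2) + (5)²(0.4) = 14

14.00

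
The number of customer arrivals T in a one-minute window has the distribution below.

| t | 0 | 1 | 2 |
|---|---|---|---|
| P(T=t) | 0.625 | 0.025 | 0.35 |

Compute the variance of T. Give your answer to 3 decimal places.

0.899

E[T] = (0)(0.625) + (1)(0.025) + (2)(0.35) = 0.725
E[T²] = (0)²(0.625) + (1)²(0.025) + (2)²(0.35) = 1.425
var(T) = E[T²] − (E[T])² = 1.425 − (0.725)² = 0.899375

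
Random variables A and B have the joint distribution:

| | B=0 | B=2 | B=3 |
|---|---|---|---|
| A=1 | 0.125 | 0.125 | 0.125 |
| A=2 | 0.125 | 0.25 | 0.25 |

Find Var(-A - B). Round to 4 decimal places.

1.7500

E[A] = 1.625,  E[B] = 1.875,  E[AB] = 3.125
Var(A) = 2.875 − (1.625)² = 0.234375;  Var(B) = 4.875 − (1.875)² = 1.359375
Cov(A,B) = 3.125 − (1.625)(1.875) = 0.078125
Var(-A - B) = (-1)²·0.234375 + (-1)²·1.359375 + 2·(-1)·(-1)·0.078125 = 1.75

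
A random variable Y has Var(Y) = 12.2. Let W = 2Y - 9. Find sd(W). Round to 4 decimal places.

6.9857

Var(2Y - 9) = (2)²·12.2 = 48.8
sd(W) = √48.8 ≈ 6.9857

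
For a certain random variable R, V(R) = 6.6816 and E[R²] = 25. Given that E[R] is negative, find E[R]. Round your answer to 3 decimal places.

(E[R])² = E[R²] − V(R) = 25 − 6.6816 = 18.3184
E[R] = −√18.3184 = -4.28

-4.280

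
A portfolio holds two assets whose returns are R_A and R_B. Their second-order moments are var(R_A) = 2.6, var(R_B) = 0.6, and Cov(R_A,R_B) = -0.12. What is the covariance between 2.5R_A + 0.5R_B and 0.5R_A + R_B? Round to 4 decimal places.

Cov(2.5R_A + 0.5R_B, 0.5R_A + R_B) = (2.5)(0.5)var(R_A) + (0.5)(1)var(R_B) + [(2.5)(1) + (0.5)(0.5)]Cov(R_A,R_B)
= 1.25·2.6 + 0.5·0.6 + 2.75·-0.12 = 3.22

3.2200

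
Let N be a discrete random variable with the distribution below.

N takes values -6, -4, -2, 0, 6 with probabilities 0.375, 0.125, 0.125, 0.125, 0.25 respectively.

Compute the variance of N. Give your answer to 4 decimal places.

22.7500

E[N] = (-6)(0.375) + (-4)(0.125) + (-2)(0.125) + (0)(0.125) + (6)(0.25) = -1.5
E[N²] = (-6)²(0.375) + (-4)²(0.125) + (-2)²(0.125) + (0)²(0.125) + (6)²(0.25) = 25
Var(N) = E[N²] − (E[N])² = 25 − (-1.5)² = 22.75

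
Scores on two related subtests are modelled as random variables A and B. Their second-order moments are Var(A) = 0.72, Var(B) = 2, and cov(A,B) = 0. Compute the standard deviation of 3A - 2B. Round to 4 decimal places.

Var(3A - 2B) = (3)²·Var(A) + (-2)²·Var(B) + 2·(3)·(-2)·cov(A,B)
= 9·0.72 + 4·2 + -12·0 = 14.48
sd(3A - 2B) = √14.48 ≈ 3.8053

3.8053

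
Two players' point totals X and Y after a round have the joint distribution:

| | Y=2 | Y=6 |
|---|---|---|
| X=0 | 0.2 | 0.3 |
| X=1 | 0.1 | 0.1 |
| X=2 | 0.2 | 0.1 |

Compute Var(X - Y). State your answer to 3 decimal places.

5.560

E[X] = 0.8,  E[Y] = 4,  E[XY] = 2.8
Var(X) = 1.4 − (0.8)² = 0.76;  Var(Y) = 20 − (4)² = 4
Cov(X,Y) = 2.8 − (0.8)(4) = -0.4
Var(X - Y) = (1)²·0.76 + (-1)²·4 + 2·(1)·(-1)·-0.4 = 5.56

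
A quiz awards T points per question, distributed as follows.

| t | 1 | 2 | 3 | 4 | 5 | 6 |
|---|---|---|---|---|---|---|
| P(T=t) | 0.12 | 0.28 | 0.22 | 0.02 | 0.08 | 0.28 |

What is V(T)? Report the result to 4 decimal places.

E[T] = (1)(0.12) + (2)(0.28) + (3)(0.22) + (4)(0.02) + (5)(0.08) + (6)(0.28) = 3.5
E[T²] = (1)²(0.12) + (2)²(0.28) + (3)²(0.22) + (4)²(0.02) + (5)²(0.08) + (6)²(0.28) = 15.62
V(T) = E[T²] − (E[T])² = 15.62 − (3.5)² = 3.37

3.3700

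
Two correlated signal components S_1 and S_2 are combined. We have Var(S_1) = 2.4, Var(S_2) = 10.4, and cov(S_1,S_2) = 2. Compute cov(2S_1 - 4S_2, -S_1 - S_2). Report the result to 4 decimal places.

40.8000

cov(2S_1 - 4S_2, -S_1 - S_2) = (2)(-1)Var(S_1) + (-4)(-1)Var(S_2) + [(2)(-1) + (-4)(-1)]cov(S_1,S_2)
= -2·2.4 + 4·10.4 + 2·2 = 40.8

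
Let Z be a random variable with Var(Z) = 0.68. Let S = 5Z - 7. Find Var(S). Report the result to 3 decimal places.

Var(5Z - 7) = (5)²·Var(Z) = 25·0.68 = 17

17.000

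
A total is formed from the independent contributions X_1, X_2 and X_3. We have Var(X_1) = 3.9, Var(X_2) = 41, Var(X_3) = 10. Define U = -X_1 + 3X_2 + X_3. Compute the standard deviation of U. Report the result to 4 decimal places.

19.5678

By independence, Var(U) = (-1)²Var(X_1) + (3)²Var(X_2) + (1)²Var(X_3)
= (-1)²·3.9 + (3)²·41 + (1)²·10 = 382.9
sd(U) = √382.9 ≈ 19.5678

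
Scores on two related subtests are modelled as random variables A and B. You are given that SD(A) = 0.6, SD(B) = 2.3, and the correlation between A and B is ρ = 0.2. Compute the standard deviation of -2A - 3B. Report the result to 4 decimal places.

7.2362

var(A) = (0.6)² = 0.36;  var(B) = (2.3)² = 5.29
Cov(A,B) = ρ·SD(A)·SD(B) = 0.2·0.6·2.3 = 0.276
var(-2A - 3B) = (-2)²·var(A) + (-3)²·var(B) + 2·(-2)·(-3)·Cov(A,B)
= 4·0.36 + 9·5.29 + 12·0.276 = 52.362
SD(-2A - 3B) = √52.362 ≈ 7.2362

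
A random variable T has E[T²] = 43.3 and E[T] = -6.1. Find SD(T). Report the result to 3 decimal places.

V(T) = 43.3 − (-6.1)² = 6.09
SD(T) = √6.09 ≈ 2.468

2.468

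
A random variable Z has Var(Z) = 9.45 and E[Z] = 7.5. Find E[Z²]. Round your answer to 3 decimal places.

65.700

E[Z²] = Var(Z) + (E[Z])² = 9.45 + (7.5)² = 65.7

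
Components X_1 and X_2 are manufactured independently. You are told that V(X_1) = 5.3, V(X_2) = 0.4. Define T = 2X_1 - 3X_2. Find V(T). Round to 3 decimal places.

By independence, V(T) = (2)²V(X_1) + (-3)²V(X_2)
= (2)²·5.3 + (-3)²·0.4 = 24.8

24.800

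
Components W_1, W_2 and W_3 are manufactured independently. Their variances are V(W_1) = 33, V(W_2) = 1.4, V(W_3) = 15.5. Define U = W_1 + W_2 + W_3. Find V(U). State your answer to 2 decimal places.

49.90

By independence, V(U) = (1)²V(W_1) + (1)²V(W_2) + (1)²V(W_3)
= (1)²·33 + (1)²·1.4 + (1)²·15.5 = 49.9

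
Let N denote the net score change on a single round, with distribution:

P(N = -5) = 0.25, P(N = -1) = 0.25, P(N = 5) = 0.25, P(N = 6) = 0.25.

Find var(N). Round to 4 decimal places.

20.1875

E[N] = (-5)(0.25) + (-1)(0.25) + (5)(0.25) + (6)(0.25) = 1.25
E[N²] = (-5)²(0.25) + (-1)²(0.25) + (5)²(0.25) + (6)²(0.25) = 21.75
var(N) = E[N²] − (E[N])² = 21.75 − (1.25)² = 20.1875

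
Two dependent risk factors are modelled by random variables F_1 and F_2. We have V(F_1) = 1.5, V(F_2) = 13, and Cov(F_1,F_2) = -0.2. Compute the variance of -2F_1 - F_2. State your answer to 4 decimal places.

V(-2F_1 - F_2) = (-2)²·V(F_1) + (-1)²·V(F_2) + 2·(-2)·(-1)·Cov(F_1,F_2)
= 4·1.5 + 1·13 + 4·-0.2 = 18.2

18.2000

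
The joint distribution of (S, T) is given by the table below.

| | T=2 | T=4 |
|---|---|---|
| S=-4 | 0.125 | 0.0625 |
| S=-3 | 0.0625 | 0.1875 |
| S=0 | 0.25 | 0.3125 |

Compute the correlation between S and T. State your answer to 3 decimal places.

E[S] = -1.5,  E[T] = 3.125
E[ST] = -4.625
Cov(S,T) = E[ST] − E[S]E[T] = -4.625 − (-1.5)(3.125) = 0.0625
V(S) = 3,  V(T) = 0.984375
ρ = 0.0625 / √(3·0.984375) ≈ 0.036

0.036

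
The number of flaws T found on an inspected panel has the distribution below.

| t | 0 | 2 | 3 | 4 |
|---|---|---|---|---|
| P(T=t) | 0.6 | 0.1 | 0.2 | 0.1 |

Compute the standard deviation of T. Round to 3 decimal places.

E[T] = (0)(0.6) + (2)(0.1) + (3)(0.2) + (4)(0.1) = 1.2
E[T²] = (0)²(0.6) + (2)²(0.1) + (3)²(0.2) + (4)²(0.1) = 3.8
var(T) = E[T²] − (E[T])² = 3.8 − (1.2)² = 2.36
sd(T) = √2.36 ≈ 1.536

1.536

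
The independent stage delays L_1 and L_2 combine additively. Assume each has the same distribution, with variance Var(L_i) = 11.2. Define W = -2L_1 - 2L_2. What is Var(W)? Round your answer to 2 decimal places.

89.60

By independence, Var(W) = (-2)²Var(L_1) + (-2)²Var(L_2)
= (-2)²·11.2 + (-2)²·11.2 = 89.6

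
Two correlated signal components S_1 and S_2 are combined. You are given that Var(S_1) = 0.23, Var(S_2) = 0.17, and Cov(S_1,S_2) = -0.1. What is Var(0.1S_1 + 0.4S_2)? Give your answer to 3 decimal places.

0.022

Var(0.1S_1 + 0.4S_2) = (0.1)²·Var(S_1) + (0.4)²·Var(S_2) + 2·(0.1)·(0.4)·Cov(S_1,S_2)
= 0.01·0.23 + 0.16·0.17 + 0.08·-0.1 = 0.0215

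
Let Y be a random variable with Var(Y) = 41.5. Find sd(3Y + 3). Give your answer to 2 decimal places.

19.33

Var(3Y + 3) = (3)²·41.5 = 373.5
sd(3Y + 3) = √373.5 ≈ 19.33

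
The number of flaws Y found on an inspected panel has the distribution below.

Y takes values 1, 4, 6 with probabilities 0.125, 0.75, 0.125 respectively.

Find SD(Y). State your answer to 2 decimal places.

1.27

E[Y] = (1)(0.125) + (4)(0.75) + (6)(0.125) = 3.875
E[Y²] = (1)²(0.125) + (4)²(0.75) + (6)²(0.125) = 16.625
Var(Y) = E[Y²] − (E[Y])² = 16.625 − (3.875)² = 1.609375
SD(Y) = √1.609375 ≈ 1.27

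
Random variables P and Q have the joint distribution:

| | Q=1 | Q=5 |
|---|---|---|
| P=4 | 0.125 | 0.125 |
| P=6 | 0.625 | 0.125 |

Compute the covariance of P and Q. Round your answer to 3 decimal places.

E[P] = 5.5,  E[Q] = 2
E[PQ] = 10.5
Cov(P,Q) = E[PQ] − E[P]E[Q] = 10.5 − (5.5)(2) = -0.5

-0.500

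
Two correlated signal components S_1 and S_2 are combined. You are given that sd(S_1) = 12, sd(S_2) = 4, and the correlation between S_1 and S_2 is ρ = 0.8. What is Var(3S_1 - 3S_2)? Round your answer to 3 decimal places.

748.800

Var(S_1) = (12)² = 144;  Var(S_2) = (4)² = 16
Cov(S_1,S_2) = ρ·sd(S_1)·sd(S_2) = 0.8·12·4 = 38.4
Var(3S_1 - 3S_2) = (3)²·Var(S_1) + (-3)²·Var(S_2) + 2·(3)·(-3)·Cov(S_1,S_2)
= 9·144 + 9·16 + -18·38.4 = 748.8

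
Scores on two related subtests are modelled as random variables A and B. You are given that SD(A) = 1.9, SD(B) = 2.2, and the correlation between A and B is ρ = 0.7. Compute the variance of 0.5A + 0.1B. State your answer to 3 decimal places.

1.244

var(A) = (1.9)² = 3.61;  var(B) = (2.2)² = 4.84
Cov(A,B) = ρ·SD(A)·SD(B) = 0.7·1.9·2.2 = 2.926
var(0.5A + 0.1B) = (0.5)²·var(A) + (0.1)²·var(B) + 2·(0.5)·(0.1)·Cov(A,B)
= 0.25·3.61 + 0.01·4.84 + 0.1·2.926 = 1.2435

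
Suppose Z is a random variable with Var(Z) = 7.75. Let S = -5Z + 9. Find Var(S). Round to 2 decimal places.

Var(-5Z + 9) = (-5)²·Var(Z) = 25·7.75 = 193.75

193.75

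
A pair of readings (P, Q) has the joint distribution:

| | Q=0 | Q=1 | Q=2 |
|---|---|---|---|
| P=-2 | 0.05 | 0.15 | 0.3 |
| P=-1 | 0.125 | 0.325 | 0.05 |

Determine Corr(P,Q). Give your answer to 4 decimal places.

-0.4622

E[P] = -1.5,  E[Q] = 1.175
E[PQ] = -1.925
Cov(P,Q) = E[PQ] − E[P]E[Q] = -1.925 − (-1.5)(1.175) = -0.1625
Var(P) = 0.25,  Var(Q) = 0.494375
ρ = -0.1625 / √(0.25·0.494375) ≈ -0.4622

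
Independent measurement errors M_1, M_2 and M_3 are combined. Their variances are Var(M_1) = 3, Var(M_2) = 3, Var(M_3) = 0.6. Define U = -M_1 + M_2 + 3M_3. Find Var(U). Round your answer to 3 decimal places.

By independence, Var(U) = (-1)²Var(M_1) + (1)²Var(M_2) + (3)²Var(M_3)
= (-1)²·3 + (1)²·3 + (3)²·0.6 = 11.4

11.400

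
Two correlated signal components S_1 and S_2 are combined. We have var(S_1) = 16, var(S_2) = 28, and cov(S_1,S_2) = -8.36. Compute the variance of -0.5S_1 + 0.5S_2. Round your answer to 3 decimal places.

var(-0.5S_1 + 0.5S_2) = (-0.5)²·var(S_1) + (0.5)²·var(S_2) + 2·(-0.5)·(0.5)·cov(S_1,S_2)
= 0.25·16 + 0.25·28 + -0.5·-8.36 = 15.18

15.180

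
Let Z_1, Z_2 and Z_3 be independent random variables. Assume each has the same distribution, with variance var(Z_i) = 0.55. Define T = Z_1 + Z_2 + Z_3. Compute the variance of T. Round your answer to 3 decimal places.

By independence, var(T) = (1)²var(Z_1) + (1)²var(Z_2) + (1)²var(Z_3)
= (1)²·0.55 + (1)²·0.55 + (1)²·0.55 = 1.65

1.650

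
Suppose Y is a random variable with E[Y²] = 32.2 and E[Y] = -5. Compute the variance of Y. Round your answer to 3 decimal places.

7.200

var(Y) = 32.2 − (-5)² = 7.2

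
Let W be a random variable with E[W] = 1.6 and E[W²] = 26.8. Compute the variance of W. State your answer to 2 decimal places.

Var(W) = 26.8 − (1.6)² = 24.24

24.24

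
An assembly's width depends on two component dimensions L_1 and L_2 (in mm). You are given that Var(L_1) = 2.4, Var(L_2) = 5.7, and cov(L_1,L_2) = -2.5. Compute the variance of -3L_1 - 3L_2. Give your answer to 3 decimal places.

27.900

Var(-3L_1 - 3L_2) = (-3)²·Var(L_1) + (-3)²·Var(L_2) + 2·(-3)·(-3)·cov(L_1,L_2)
= 9·2.4 + 9·5.7 + 18·-2.5 = 27.9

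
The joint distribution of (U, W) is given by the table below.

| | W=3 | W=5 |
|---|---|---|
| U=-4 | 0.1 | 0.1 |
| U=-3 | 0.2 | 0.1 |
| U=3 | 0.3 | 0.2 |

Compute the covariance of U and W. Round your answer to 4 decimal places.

E[U] = -0.2,  E[W] = 3.8
E[UW] = -0.8
cov(U,W) = E[UW] − E[U]E[W] = -0.8 − (-0.2)(3.8) = -0.04

-0.0400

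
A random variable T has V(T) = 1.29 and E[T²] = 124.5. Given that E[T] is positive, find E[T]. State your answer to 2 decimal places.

(E[T])² = E[T²] − V(T) = 124.5 − 1.29 = 123.21
E[T] = √123.21 = 11.1

11.10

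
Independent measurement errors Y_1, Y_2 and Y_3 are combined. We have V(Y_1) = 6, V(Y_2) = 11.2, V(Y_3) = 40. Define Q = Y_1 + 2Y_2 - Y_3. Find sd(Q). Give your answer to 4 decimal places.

9.5289

By independence, V(Q) = (1)²V(Y_1) + (2)²V(Y_2) + (-1)²V(Y_3)
= (1)²·6 + (2)²·11.2 + (-1)²·40 = 90.8
sd(Q) = √90.8 ≈ 9.5289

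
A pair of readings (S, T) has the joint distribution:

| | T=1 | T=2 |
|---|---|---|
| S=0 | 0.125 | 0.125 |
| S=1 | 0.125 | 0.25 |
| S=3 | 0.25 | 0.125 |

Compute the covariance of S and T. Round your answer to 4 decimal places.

E[S] = 1.5,  E[T] = 1.5
E[ST] = 2.125
Cov(S,T) = E[ST] − E[S]E[T] = 2.125 − (1.5)(1.5) = -0.125

-0.1250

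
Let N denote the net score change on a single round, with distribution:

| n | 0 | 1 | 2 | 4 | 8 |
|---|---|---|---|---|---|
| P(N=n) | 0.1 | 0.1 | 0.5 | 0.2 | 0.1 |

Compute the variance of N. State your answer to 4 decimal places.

4.4100

E[N] = (0)(0.1) + (1)(0.1) + (2)(0.5) + (4)(0.2) + (8)(0.1) = 2.7
E[N²] = (0)²(0.1) + (1)²(0.1) + (2)²(0.5) + (4)²(0.2) + (8)²(0.1) = 11.7
V(N) = E[N²] − (E[N])² = 11.7 − (2.7)² = 4.41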